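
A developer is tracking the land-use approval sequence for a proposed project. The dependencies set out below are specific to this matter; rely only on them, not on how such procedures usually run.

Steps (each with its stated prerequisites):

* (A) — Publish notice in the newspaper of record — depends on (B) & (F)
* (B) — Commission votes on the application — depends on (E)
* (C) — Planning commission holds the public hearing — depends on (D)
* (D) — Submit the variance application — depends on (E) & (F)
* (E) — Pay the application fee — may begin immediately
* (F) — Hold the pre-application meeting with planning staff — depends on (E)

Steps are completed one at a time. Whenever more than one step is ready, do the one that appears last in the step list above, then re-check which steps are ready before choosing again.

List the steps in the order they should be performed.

(E) is the only step with nothing outstanding, so it goes first.
Ready: (F) and (B). (F) is listed later → (F).
Ready: (D) and (B). (D) is listed later → (D).
(C) now also ready, so the ready set is {(C), (B)}; (C) is listed later → (C).
(B) needed (E), now all done → (B).
(A) is the only step now ready → (A).

(E) (F) (D) (C) (B) (A)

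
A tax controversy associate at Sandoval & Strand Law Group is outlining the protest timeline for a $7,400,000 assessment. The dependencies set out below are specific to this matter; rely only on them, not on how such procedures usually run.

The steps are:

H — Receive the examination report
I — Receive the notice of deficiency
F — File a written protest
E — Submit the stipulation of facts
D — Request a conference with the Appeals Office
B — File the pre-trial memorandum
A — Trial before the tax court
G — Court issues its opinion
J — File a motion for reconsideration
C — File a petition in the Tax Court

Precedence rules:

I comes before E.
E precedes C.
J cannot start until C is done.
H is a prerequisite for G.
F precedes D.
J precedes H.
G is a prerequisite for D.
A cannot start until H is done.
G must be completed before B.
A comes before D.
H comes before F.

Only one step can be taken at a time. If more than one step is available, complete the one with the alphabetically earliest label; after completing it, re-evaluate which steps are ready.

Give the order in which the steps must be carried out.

I E C J H A F G B D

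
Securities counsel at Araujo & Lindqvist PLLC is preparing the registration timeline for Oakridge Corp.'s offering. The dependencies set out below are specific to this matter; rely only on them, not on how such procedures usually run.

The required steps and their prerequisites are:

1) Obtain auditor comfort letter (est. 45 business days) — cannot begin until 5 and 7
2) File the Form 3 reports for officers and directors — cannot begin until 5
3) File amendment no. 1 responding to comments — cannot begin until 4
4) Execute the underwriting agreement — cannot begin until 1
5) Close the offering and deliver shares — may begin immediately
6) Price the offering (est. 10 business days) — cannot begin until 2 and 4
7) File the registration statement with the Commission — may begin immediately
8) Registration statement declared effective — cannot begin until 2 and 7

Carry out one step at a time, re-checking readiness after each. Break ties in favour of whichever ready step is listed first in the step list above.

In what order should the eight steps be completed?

5 → 2 → 7 → 1 → 4 → 3 → 6 → 8

Nothing is required for 5 and 7. 5 is listed earlier → 5 first.
Ready: 2 and 7. 2 is listed earlier → 2.
That leaves 7 as the only ready step → 7.
Now 1 and 8 have their prerequisites met. 1 is listed earlier, so 1 next.
Ready: 4 and 8. 4 is listed earlier → 4.
Now 3, 6 and 8 have their prerequisites met. 3 is listed earlier, so 3 next.
Now 6 and 8 have their prerequisites met. 6 is listed earlier, so 6 next.
Next only 8 has its prerequisites met → 8.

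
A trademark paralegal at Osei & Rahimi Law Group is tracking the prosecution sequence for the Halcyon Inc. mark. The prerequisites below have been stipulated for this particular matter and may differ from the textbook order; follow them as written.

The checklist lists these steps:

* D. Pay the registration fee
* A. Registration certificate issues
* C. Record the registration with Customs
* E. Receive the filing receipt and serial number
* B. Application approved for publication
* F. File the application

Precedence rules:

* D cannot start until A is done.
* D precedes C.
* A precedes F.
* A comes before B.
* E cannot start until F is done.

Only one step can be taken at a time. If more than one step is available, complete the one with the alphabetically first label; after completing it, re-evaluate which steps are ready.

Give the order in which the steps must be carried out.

A has no prerequisites → A first.
Ready: B, D and F. B has the earlier label → B.
Ready: D and F. D has the earlier label → D.
C now also ready, so the ready set is {C, F}; C has the earlier label → C.
Next only F has its prerequisites met → F.
E needed F, now all done → E.

A → B → D → C → F → E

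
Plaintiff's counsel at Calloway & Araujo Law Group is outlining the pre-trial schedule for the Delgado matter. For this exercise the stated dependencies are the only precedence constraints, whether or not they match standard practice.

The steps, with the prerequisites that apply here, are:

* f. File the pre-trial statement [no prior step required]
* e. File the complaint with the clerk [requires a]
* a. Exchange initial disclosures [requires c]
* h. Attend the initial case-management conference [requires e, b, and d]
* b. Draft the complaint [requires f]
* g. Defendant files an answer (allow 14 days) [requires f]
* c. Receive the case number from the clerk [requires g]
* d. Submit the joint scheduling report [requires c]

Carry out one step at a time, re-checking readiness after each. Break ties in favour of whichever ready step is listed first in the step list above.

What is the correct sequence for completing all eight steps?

f b g c a e d h

f has no prerequisites → f first.
Ready: b and g. b is listed earlier → b.
Next only g has its prerequisites met → g.
c is the only step now ready → c.
Now a and d have their prerequisites met. a is listed earlier, so a next.
Ready: e and d. e is listed earlier → e.
d is the only step now ready → d.
That leaves h as the only ready step → h.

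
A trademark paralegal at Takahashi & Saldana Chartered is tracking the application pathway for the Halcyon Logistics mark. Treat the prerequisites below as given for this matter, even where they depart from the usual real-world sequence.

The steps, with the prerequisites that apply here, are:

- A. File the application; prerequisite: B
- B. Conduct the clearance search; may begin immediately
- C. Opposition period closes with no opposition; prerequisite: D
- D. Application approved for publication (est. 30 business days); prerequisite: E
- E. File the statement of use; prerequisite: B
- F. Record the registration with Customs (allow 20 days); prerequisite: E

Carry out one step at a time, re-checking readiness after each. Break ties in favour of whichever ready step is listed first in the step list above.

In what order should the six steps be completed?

B, A, E, D, C, F

B is the only step with nothing outstanding, so it goes first.
Now A and E have their prerequisites met. A is listed earlier, so A next.
E is the only step now ready → E.
Ready: D and F. D is listed earlier → D.
C now also ready, so the ready set is {C, F}; C is listed earlier → C.
That leaves F as the only ready step → F.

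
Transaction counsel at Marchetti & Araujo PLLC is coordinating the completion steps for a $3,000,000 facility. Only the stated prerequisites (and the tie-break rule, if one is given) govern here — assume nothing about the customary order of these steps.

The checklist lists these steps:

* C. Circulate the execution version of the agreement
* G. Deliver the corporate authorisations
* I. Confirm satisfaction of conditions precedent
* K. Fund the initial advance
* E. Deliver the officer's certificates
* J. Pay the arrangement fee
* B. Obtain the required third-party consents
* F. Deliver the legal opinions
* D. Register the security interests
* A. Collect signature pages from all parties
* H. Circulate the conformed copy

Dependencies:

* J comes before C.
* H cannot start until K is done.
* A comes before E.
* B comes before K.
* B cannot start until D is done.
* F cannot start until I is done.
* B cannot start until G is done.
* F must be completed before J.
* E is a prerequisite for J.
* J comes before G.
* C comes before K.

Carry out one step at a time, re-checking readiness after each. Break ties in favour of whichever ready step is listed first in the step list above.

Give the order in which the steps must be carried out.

I F D A E J C G B K H

I, D and A have no prerequisites; I is listed earlier, so I is first.
Now F, D and A have their prerequisites met. F is listed earlier, so F next.
Now D and A have their prerequisites met. D is listed earlier, so D next.
That leaves A as the only ready step → A.
Next only E has its prerequisites met → E.
J is the only step now ready → J.
Now C and G have their prerequisites met. C is listed earlier, so C next.
G needed J, now all done → G.
B needed G and D, now all done → B.
K needed C and B, now all done → K.
Next only H has its prerequisites met → H.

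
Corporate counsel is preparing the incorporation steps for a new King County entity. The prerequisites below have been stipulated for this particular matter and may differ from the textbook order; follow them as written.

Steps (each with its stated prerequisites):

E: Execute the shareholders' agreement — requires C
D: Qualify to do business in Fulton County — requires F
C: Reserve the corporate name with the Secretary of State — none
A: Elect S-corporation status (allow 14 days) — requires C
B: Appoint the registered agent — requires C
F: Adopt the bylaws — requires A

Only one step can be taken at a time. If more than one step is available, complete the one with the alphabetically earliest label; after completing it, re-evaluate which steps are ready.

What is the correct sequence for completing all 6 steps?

C is the only step with nothing outstanding, so it goes first.
A, B and E are all available; A has the earlier label → A.
F now also ready, so the ready set is {B, E, F}; B has the earlier label → B.
Now E and F have their prerequisites met. E has the earlier label, so E next.
That leaves F as the only ready step → F.
That leaves D as the only ready step → D.

C A B E F D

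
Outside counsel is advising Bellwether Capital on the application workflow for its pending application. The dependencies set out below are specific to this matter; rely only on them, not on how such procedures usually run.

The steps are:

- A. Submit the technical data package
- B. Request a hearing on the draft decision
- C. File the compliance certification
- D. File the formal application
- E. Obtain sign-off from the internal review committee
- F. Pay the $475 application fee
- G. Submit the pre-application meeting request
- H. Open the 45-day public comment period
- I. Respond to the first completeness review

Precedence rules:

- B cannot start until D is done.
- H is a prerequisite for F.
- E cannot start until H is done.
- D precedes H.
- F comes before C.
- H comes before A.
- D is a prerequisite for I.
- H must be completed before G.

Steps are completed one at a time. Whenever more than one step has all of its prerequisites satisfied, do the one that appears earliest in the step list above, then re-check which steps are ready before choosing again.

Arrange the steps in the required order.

D is the only step with nothing outstanding, so it goes first.
B, H and I are all available; B is listed earlier → B.
Now H and I have their prerequisites met. H is listed earlier, so H next.
A, E, F and G now also ready, so the ready set is {A, E, F, G, I}; A is listed earlier → A.
E, F, G and I are all available; E is listed earlier → E.
F, G and I are all available; F is listed earlier → F.
Ready: C, G and I. C is listed earlier → C.
G and I are both available; G is listed earlier → G.
Next only I has its prerequisites met → I.

D, B, H, A, E, F, C, G, I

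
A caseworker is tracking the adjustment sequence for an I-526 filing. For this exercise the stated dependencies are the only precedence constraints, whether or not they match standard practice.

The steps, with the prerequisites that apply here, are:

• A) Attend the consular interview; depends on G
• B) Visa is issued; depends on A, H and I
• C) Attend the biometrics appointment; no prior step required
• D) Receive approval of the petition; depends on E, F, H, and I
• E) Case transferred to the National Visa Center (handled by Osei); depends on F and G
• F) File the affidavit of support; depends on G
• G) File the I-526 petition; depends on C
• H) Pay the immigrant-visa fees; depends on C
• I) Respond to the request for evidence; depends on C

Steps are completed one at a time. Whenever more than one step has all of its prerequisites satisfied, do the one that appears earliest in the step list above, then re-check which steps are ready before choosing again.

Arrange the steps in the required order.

C, G, A, F, E, H, I, B, D

Only C has no prerequisites, so it is first.
G, H and I are all available; G is listed earlier → G.
Now A, F, H and I have their prerequisites met. A is listed earlier, so A next.
Now F, H and I have their prerequisites met. F is listed earlier, so F next.
E now also ready, so the ready set is {E, H, I}; E is listed earlier → E.
H and I are both available; H is listed earlier → H.
I needed C, now all done → I.
Ready: B and D. B is listed earlier → B.
D needed E, F, H and I, now all done → D.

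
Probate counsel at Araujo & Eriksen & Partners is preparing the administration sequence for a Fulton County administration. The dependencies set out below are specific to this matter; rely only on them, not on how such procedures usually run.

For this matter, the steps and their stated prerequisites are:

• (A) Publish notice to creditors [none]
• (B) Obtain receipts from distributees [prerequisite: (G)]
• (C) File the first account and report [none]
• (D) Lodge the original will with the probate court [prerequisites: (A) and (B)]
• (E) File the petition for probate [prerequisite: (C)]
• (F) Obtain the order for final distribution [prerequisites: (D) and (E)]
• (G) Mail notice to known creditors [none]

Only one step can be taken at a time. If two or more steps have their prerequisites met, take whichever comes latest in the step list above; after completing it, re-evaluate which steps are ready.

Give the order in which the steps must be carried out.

(G), (C) and (A) have no prerequisites; (G) is listed later, so (G) is first.
(C), (B) and (A) are all available; (C) is listed later → (C).
Now (E), (B) and (A) have their prerequisites met. (E) is listed later, so (E) next.
Ready: (B) and (A). (B) is listed later → (B).
That leaves (A) as the only ready step → (A).
Next only (D) has its prerequisites met → (D).
Next only (F) has its prerequisites met → (F).

(G), (C), (E), (B), (A), (D), (F)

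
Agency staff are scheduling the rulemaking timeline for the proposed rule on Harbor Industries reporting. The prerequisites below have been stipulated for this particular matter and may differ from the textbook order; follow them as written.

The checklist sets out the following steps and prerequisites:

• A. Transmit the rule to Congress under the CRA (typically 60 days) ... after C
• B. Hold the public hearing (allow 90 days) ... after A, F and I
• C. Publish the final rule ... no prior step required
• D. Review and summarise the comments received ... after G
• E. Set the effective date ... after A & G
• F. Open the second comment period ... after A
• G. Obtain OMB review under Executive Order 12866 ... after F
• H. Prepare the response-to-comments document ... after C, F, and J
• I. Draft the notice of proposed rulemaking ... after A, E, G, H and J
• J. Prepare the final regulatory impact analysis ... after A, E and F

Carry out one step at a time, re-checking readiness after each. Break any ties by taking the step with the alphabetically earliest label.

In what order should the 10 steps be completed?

C is the only step with nothing outstanding, so it goes first.
A needed C, now all done → A.
That leaves F as the only ready step → F.
G needed F, now all done → G.
Ready: D and E. D has the earlier label → D.
E needed A and G, now all done → E.
That leaves J as the only ready step → J.
That leaves H as the only ready step → H.
I is the only step now ready → I.
B is the only step now ready → B.

C A F G D E J H I B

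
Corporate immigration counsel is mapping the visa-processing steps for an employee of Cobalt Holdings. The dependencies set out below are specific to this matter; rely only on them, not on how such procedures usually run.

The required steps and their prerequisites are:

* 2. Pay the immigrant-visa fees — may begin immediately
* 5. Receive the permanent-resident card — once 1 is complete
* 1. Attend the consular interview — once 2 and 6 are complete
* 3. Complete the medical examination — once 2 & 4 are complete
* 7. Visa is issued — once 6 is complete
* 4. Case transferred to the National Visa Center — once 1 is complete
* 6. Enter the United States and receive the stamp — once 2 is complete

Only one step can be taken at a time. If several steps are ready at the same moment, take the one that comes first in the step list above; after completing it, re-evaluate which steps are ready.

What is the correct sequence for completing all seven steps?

2, 6, 1, 5, 7, 4, 3

Only 2 has no prerequisites, so it is first.
6 is the only step now ready → 6.
1 and 7 are both available; 1 is listed earlier → 1.
5 and 4 now also ready, so the ready set is {5, 7, 4}; 5 is listed earlier → 5.
7 and 4 are both available; 7 is listed earlier → 7.
That leaves 4 as the only ready step → 4.
3 is the only step now ready → 3.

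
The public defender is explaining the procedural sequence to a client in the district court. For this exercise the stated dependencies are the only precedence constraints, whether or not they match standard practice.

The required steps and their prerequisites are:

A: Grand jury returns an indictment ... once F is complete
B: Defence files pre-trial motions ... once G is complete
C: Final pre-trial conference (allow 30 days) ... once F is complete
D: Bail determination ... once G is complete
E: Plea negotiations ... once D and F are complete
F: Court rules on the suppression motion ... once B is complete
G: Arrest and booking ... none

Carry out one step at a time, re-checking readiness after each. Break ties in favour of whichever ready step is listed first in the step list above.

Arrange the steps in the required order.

G, B, D, F, A, C, E

G has no prerequisites → G first.
Now B and D have their prerequisites met. B is listed earlier, so B next.
D and F are both available; D is listed earlier → D.
F needed B, now all done → F.
Now A, C and E have their prerequisites met. A is listed earlier, so A next.
Now C and E have their prerequisites met. C is listed earlier, so C next.
E is the only step now ready → E.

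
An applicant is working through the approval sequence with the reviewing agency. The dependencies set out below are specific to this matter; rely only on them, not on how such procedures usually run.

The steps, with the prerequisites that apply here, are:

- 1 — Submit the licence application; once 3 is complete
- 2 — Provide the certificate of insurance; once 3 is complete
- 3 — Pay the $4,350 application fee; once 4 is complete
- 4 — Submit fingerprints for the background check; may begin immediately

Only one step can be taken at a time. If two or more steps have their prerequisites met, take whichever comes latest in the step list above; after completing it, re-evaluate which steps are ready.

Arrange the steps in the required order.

4, 3, 2, 1

4 is the only step with nothing outstanding, so it goes first.
3 is the only step now ready → 3.
2 and 1 are both available; 2 is listed later → 2.
1 needed 3, now all done → 1.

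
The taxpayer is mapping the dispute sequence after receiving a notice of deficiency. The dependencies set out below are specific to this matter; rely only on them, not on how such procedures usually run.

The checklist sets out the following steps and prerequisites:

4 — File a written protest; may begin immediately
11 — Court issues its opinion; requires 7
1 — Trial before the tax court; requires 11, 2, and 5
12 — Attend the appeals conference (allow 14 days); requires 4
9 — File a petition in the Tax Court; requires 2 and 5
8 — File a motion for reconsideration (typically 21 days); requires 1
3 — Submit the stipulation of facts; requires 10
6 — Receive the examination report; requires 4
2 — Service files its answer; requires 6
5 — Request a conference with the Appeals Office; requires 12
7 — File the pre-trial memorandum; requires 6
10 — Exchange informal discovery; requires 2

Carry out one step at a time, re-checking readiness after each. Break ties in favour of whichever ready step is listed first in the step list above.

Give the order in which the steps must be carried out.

4 → 12 → 6 → 2 → 5 → 9 → 7 → 11 → 1 → 8 → 10 → 3

4 is the only step with nothing outstanding, so it goes first.
Now 12 and 6 have their prerequisites met. 12 is listed earlier, so 12 next.
Now 6 and 5 have their prerequisites met. 6 is listed earlier, so 6 next.
2, 5 and 7 are all available; 2 is listed earlier → 2.
Ready: 5, 7 and 10. 5 is listed earlier → 5.
9 now also ready, so the ready set is {9, 7, 10}; 9 is listed earlier → 9.
Now 7 and 10 have their prerequisites met. 7 is listed earlier, so 7 next.
Ready: 11 and 10. 11 is listed earlier → 11.
1 now also ready, so the ready set is {1, 10}; 1 is listed earlier → 1.
8 now also ready, so the ready set is {8, 10}; 8 is listed earlier → 8.
That leaves 10 as the only ready step → 10.
Next only 3 has its prerequisites met → 3.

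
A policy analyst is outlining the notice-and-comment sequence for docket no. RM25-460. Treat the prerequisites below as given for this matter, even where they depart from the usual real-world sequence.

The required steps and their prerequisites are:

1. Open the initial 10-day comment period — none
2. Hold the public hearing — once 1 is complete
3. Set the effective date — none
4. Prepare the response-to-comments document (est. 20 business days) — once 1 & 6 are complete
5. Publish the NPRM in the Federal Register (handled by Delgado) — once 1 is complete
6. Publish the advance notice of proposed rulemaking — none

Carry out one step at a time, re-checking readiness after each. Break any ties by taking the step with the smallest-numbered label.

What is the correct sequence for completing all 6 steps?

1, 3 and 6 have no prerequisites; 1 has the earlier label, so 1 is first.
Ready: 2, 3, 5 and 6. 2 has the earlier label → 2.
3, 5 and 6 are all available; 3 has the earlier label → 3.
5 and 6 are both available; 5 has the earlier label → 5.
6 is the only step now ready → 6.
Next only 4 has its prerequisites met → 4.

1, 2, 3, 5, 6, 4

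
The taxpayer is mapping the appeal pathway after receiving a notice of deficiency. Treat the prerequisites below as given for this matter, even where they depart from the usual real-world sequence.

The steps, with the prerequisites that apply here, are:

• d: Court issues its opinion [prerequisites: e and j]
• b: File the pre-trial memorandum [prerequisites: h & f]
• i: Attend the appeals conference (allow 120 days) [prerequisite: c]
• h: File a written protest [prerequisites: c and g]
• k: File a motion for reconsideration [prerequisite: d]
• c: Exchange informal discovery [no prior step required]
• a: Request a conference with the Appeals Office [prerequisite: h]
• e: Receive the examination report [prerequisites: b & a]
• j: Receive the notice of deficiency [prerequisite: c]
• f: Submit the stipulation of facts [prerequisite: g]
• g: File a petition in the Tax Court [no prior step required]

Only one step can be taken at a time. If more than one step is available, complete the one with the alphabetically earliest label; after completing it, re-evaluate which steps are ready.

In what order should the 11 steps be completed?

c and g have no prerequisites; c has the earlier label, so c is first.
i and j now also ready, so the ready set is {g, i, j}; g has the earlier label → g.
f and h now also ready, so the ready set is {f, h, i, j}; f has the earlier label → f.
h, i and j are all available; h has the earlier label → h.
Now a, b, i and j have their prerequisites met. a has the earlier label, so a next.
Ready: b, i and j. b has the earlier label → b.
Now e, i and j have their prerequisites met. e has the earlier label, so e next.
Ready: i and j. i has the earlier label → i.
j needed c, now all done → j.
d needed e and j, now all done → d.
k needed d, now all done → k.

c, g, f, h, a, b, e, i, j, d, k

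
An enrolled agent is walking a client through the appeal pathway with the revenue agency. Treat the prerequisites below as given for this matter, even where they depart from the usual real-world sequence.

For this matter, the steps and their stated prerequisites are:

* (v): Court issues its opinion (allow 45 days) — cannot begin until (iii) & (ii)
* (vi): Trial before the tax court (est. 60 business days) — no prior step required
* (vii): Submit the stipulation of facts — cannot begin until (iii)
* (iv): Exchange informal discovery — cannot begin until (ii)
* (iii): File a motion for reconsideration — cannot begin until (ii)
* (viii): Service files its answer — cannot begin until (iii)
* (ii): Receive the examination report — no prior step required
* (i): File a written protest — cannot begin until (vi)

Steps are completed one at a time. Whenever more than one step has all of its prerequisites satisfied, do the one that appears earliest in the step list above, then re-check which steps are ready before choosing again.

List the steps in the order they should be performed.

(vi) → (ii) → (iv) → (iii) → (v) → (vii) → (viii) → (i)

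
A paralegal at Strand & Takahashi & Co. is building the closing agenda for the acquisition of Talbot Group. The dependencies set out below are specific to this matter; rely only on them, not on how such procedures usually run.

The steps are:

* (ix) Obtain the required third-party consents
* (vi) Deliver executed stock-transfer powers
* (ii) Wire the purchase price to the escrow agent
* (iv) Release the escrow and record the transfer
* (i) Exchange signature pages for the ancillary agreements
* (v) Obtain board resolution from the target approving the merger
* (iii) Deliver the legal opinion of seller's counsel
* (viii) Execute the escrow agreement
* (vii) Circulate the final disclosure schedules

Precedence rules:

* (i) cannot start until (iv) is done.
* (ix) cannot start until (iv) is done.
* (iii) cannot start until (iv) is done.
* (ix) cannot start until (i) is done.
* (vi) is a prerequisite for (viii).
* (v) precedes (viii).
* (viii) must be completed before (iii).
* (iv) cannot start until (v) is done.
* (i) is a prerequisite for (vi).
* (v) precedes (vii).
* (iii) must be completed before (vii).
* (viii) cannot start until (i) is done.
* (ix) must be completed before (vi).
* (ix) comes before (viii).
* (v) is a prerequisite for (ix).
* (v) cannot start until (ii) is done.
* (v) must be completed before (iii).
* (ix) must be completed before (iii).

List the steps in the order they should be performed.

(ii), (v), (iv), (i), (ix), (vi), (viii), (iii), (vii)

Only (ii) has no prerequisites, so it is first.
That leaves (v) as the only ready step → (v).
Next only (iv) has its prerequisites met → (iv).
That leaves (i) as the only ready step → (i).
(ix) needed (iv), (i) and (v), now all done → (ix).
(vi) is the only step now ready → (vi).
Next only (viii) has its prerequisites met → (viii).
(iii) needed (ix), (iv), (v) and (viii), now all done → (iii).
(vii) needed (v) and (iii), now all done → (vii).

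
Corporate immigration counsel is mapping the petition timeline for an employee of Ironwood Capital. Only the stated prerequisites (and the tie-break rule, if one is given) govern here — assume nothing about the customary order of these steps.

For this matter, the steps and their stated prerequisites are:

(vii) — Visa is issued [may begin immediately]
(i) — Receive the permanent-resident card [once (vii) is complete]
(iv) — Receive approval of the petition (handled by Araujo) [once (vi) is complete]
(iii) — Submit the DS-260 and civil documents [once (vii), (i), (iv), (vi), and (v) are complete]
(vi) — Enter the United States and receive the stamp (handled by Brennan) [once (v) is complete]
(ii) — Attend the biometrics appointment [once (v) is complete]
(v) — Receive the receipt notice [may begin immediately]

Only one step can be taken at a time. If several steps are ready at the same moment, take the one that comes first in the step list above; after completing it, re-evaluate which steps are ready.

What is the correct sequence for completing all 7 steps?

(vii) and (v) have no prerequisites; (vii) is listed earlier, so (vii) is first.
(i) and (v) are both available; (i) is listed earlier → (i).
That leaves (v) as the only ready step → (v).
Ready: (vi) and (ii). (vi) is listed earlier → (vi).
(iv) now also ready, so the ready set is {(iv), (ii)}; (iv) is listed earlier → (iv).
Ready: (iii) and (ii). (iii) is listed earlier → (iii).
Next only (ii) has its prerequisites met → (ii).

(vii), (i), (v), (vi), (iv), (iii), (ii)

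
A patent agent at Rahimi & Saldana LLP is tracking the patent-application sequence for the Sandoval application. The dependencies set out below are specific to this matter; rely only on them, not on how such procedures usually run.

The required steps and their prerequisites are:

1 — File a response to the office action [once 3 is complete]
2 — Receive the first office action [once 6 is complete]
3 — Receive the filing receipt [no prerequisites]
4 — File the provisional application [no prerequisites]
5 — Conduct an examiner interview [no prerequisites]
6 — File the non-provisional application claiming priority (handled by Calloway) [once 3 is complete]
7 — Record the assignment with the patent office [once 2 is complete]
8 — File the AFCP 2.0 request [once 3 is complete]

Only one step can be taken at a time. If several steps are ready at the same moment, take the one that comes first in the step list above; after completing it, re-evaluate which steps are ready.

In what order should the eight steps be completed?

3, 1, 4, 5, 6, 2, 7, 8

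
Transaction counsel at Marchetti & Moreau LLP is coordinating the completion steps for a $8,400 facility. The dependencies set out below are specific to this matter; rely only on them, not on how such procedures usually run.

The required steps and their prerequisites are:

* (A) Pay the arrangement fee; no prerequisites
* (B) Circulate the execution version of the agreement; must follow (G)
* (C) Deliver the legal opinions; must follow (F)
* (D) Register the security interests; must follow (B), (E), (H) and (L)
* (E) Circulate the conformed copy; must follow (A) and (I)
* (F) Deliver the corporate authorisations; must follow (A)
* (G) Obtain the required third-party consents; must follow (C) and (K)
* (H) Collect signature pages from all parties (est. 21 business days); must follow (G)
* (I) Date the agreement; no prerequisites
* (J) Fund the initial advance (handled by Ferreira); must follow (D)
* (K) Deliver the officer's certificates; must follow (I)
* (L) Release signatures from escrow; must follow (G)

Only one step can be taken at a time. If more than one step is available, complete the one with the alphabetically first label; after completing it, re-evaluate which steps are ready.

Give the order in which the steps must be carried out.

(A), (F), (C), (I), (E), (K), (G), (B), (H), (L), (D), (J)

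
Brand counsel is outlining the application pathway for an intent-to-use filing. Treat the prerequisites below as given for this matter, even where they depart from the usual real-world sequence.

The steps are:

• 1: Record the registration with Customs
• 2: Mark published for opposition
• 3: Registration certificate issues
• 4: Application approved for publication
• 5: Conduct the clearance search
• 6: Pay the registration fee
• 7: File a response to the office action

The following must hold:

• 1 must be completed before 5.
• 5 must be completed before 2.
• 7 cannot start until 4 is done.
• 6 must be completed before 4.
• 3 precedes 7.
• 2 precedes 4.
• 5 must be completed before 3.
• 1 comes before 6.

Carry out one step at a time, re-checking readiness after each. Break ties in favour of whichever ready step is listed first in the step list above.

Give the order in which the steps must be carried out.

1 → 5 → 2 → 3 → 6 → 4 → 7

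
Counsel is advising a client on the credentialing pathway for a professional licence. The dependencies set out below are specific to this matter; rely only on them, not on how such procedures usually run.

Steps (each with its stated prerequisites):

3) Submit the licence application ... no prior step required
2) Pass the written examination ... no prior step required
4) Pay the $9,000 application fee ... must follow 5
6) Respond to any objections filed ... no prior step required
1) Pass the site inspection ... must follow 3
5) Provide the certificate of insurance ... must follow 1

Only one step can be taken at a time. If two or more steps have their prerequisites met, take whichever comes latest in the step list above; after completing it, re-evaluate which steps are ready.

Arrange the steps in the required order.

6, 2, 3, 1, 5, 4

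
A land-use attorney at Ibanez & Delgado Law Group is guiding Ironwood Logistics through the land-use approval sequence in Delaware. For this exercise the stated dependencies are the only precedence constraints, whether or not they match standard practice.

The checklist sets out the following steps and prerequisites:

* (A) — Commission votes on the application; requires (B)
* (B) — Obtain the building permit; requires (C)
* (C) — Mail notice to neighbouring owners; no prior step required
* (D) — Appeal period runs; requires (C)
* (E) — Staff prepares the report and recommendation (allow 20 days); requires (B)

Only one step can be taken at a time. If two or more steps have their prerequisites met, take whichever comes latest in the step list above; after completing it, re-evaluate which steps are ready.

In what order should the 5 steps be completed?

(C) is the only step with nothing outstanding, so it goes first.
Now (D) and (B) have their prerequisites met. (D) is listed later, so (D) next.
(B) needed (C), now all done → (B).
Now (E) and (A) have their prerequisites met. (E) is listed later, so (E) next.
(A) needed (B), now all done → (A).

(C) (D) (B) (E) (A)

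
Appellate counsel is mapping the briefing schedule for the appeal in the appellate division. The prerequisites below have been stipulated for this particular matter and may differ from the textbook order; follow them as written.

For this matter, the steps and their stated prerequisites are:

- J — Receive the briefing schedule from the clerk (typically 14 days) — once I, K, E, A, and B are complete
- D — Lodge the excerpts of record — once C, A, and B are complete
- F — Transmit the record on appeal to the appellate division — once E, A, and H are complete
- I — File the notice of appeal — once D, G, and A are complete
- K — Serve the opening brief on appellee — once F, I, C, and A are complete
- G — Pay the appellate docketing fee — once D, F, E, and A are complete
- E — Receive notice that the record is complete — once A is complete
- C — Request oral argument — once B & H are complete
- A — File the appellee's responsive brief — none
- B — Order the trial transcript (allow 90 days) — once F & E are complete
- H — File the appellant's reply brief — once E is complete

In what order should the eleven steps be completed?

A → E → H → F → B → C → D → G → I → K → J

A has no prerequisites → A first.
E is the only step now ready → E.
H is the only step now ready → H.
F needed E, A and H, now all done → F.
B is the only step now ready → B.
That leaves C as the only ready step → C.
D needed C, A and B, now all done → D.
G needed D, F, E and A, now all done → G.
I needed D, G and A, now all done → I.
Next only K has its prerequisites met → K.
J needed I, K, E, A and B, now all done → J.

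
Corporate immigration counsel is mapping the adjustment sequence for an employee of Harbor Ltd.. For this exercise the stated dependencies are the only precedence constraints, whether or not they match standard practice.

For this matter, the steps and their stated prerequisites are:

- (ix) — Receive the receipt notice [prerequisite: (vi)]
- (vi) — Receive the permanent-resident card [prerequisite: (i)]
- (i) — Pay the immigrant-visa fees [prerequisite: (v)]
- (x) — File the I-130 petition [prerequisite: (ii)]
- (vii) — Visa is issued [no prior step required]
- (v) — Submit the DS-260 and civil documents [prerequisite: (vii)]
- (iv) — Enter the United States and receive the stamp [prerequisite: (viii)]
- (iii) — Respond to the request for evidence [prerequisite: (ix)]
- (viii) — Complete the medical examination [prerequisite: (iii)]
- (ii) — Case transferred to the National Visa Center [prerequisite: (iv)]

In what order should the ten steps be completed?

(vii) → (v) → (i) → (vi) → (ix) → (iii) → (viii) → (iv) → (ii) → (x)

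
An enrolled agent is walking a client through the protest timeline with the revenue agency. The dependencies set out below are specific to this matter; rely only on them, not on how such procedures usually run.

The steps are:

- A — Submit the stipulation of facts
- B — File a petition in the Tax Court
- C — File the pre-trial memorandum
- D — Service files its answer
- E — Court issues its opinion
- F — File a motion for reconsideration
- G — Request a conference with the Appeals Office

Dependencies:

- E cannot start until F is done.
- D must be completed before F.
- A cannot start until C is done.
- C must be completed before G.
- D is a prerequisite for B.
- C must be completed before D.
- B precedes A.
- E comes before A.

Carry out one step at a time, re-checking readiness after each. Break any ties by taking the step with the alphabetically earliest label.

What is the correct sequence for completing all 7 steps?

Only C has no prerequisites, so it is first.
D and G are both available; D has the earlier label → D.
B and F now also ready, so the ready set is {B, F, G}; B has the earlier label → B.
Now F and G have their prerequisites met. F has the earlier label, so F next.
Now E and G have their prerequisites met. E has the earlier label, so E next.
A now also ready, so the ready set is {A, G}; A has the earlier label → A.
G needed C, now all done → G.

C, D, B, F, E, A, G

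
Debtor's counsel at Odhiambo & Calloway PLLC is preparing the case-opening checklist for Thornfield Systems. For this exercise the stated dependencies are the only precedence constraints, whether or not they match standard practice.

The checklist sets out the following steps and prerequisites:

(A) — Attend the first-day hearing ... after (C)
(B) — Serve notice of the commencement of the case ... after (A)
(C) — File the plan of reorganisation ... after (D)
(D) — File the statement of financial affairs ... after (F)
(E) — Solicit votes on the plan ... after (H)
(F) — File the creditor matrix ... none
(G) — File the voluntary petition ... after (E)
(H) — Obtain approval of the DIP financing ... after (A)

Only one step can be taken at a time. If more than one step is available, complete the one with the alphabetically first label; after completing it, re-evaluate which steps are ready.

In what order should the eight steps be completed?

(F) (D) (C) (A) (B) (H) (E) (G)

(F) is the only step with nothing outstanding, so it goes first.
(D) needed (F), now all done → (D).
Next only (C) has its prerequisites met → (C).
(A) needed (C), now all done → (A).
(B) and (H) are both available; (B) has the earlier label → (B).
(H) needed (A), now all done → (H).
(E) needed (H), now all done → (E).
Next only (G) has its prerequisites met → (G).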